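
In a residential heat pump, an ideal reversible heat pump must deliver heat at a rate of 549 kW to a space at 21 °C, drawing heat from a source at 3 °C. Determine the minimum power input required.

Ẇ_in ≈ 33.60 kW

T_H = 21 °C → 21 + 273.15 = 294.15 K.
T_C = 3 °C → 3 + 273.15 = 276.15 K.
Reversible heating COP: COP_HP = T_H/(T_H − T_C) = 294.15/18.00 = 16.3417.
W = Q_H/COP_HP = 549/16.3417 = 33.60 kW.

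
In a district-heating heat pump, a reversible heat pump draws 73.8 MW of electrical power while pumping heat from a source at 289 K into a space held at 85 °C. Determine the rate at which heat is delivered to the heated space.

Q̇_H ≈ 382 MW

T_H = 85 °C → 85 + 273.15 = 358.15 K.
For a reversible heat pump, COP_HP = T_H/(T_H − T_C) = 358.15/69.15 = 5.1793.
Q_H = COP_HP · W = 5.1793 × 73.8 = 382 MW.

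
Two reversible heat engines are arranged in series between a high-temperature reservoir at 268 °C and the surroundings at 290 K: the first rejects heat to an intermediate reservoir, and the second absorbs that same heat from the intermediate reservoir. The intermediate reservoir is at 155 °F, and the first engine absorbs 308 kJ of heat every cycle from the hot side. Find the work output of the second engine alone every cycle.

W₂ ≈ 29.3 kJ

T_H = 268 °C → 268 + 273.15 = 541.15 K.
T_m = 155 °F → (155 − 32) × 5/9 = 68.33 °C = 341.48 K.
Heat entering the second stage: Q_m = Q_H·(T_m/T_H) = 308 × 341.48/541.15 = 194 kJ.
Second-stage efficiency η₂ = 1 − T_C/T_m = 1 − 290.00/341.48 = 0.1508, so W₂ = η₂·Q_m = 29.3 kJ.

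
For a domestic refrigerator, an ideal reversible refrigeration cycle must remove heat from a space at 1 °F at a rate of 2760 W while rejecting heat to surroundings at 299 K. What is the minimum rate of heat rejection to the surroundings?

Q̇_H ≈ 3220 W

T_C = 1 °F → (1 − 32) × 5/9 = -17.22 °C = 255.93 K.
For a reversible cycle Q_H/Q_C = T_H/T_C, so Q_H = Q_C·T_H/T_C = 2760 × 299.00/255.93 = 3220 W.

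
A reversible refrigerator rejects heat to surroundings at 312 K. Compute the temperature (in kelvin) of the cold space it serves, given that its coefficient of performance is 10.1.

T_C ≈ 284 K

COP_R = T_C/(T_H − T_C) ⇒ T_C = T_H·COP_R/(1 + COP_R) = 312.00 × 10.1/(1 + 10.1) = 284 K.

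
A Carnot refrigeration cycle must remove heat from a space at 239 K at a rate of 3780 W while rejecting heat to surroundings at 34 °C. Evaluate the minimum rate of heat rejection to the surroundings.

Q̇_H ≈ 4858 W

T_H = 34 °C → 34 + 273.15 = 307.15 K.
For a reversible cycle Q_H/Q_C = T_H/T_C, so Q_H = Q_C·T_H/T_C = 3780 × 307.15/239.00 = 4858 W.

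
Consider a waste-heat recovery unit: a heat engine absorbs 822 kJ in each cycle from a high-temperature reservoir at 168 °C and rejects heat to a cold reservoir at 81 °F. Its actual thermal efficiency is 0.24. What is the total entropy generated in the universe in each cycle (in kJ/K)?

ΔS_univ ≈ 0.217 kJ/K

T_H = 168 °C → 168 + 273.15 = 441.15 K.
T_C = 81 °F → (81 − 32) × 5/9 = 27.22 °C = 300.37 K.
W = η·Q_H = 0.24 × 822 = 197.3 kJ, so Q_C = Q_H − W = 624.7 kJ.
Reservoir entropy changes: ΔS_H = −Q_H/T_H = −822/441.15 = -1.863 kJ/K and ΔS_C = +Q_C/T_C = 624.7/300.37 = 2.080 kJ/K.
ΔS_univ = −Q_H/T_H + Q_C/T_C = 0.217 kJ/K (> 0, since η = 0.24 < η_Carnot = 0.319).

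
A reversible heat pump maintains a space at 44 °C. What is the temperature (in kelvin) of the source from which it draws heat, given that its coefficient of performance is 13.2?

T_C ≈ 293.1 K

T_H = 44 °C → 44 + 273.15 = 317.15 K.
COP_HP = T_H/(T_H − T_C) ⇒ T_C = T_H·(COP_HP − 1)/COP_HP = 317.15 × (13.2 − 1)/13.2 = 293.1 K.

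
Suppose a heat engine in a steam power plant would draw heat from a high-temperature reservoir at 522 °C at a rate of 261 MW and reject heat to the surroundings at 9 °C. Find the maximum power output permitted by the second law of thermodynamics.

Ẇ_max ≈ 168 MW

T_H = 522 °C → 522 + 273.15 = 795.15 K.
T_C = 9 °C → 9 + 273.15 = 282.15 K.
The second-law ceiling is the Carnot efficiency, η_max = 1 − T_C/T_H = 1 − 282.15/795.15 = 0.6452.
W_max = η_max · Q_H = 0.6452 × 261 = 168 MW.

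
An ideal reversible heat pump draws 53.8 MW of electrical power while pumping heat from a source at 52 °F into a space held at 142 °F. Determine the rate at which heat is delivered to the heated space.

T_H = 142 °F → (142 − 32) × 5/9 = 61.11 °C = 334.26 K.
T_C = 52 °F → (52 − 32) × 5/9 = 11.11 °C = 284.26 K.
Reversible heating COP: COP_HP = T_H/(T_H − T_C) = 334.26/50.00 = 6.6852.
Q_H = COP_HP · W = 6.6852 × 53.8 = 360 MW.

Q̇_H ≈ 360 MW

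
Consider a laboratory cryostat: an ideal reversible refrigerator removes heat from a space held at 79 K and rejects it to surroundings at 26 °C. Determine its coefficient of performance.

COP_R ≈ 0.3588

T_H = 26 °C → 26 + 273.15 = 299.15 K.
For a reversible refrigerator, COP_R = T_C/(T_H − T_C) = 79.00/(299.15 − 79.00) = 0.3588.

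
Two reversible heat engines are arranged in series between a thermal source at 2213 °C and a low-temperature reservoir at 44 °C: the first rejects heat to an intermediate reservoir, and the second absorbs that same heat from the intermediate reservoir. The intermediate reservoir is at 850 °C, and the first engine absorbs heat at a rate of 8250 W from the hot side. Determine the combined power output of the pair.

Ẇ_total ≈ 7200 W

T_H = 2213 °C → 2213 + 273.15 = 2486.15 K.
T_C = 44 °C → 44 + 273.15 = 317.15 K.
Two reversible stages in series are equivalent to a single Carnot engine between T_H and T_C, so η_total = 1 − T_C/T_H = 1 − 317.15/2486.15 = 0.8724.
W_total = η_total · Q_H = 0.8724 × 8250 = 7200 W.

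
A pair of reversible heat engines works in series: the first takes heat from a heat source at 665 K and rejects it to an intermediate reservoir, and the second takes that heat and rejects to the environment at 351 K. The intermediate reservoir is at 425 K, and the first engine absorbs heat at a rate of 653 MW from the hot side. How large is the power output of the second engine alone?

Heat entering the second stage: Q_m = Q_H·(T_m/T_H) = 653 × 425.00/665.00 = 417 MW.
Second-stage efficiency η₂ = 1 − T_C/T_m = 1 − 351.00/425.00 = 0.1741, so W₂ = η₂·Q_m = 72.7 MW.

Ẇ₂ ≈ 72.7 MW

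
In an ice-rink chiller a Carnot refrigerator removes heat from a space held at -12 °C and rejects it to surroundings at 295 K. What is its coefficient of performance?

COP_R ≈ 7.71

T_C = -12 °C → -12 + 273.15 = 261.15 K.
For a reversible refrigerator, COP_R = T_C/(T_H − T_C) = 261.15/(295.00 − 261.15) = 7.71.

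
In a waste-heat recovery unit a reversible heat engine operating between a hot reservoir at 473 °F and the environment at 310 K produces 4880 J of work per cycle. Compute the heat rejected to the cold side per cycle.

T_H = 473 °F → (473 − 32) × 5/9 = 245.00 °C = 518.15 K.
The Carnot efficiency is η = 1 − T_C/T_H = 1 − 310.00/518.15 = 0.4017.
Since Q_C/Q_H = T_C/T_H and Q_H = W/η, Q_C = W·T_C/(T_H − T_C) = 4880 × 310.00/208.15 = 7268 J.

Q_C ≈ 7268 J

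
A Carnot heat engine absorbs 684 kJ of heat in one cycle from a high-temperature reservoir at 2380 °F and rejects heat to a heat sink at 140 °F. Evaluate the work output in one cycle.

W ≈ 540 kJ

T_H = 2380 °F → (2380 − 32) × 5/9 = 1304.44 °C = 1577.59 K.
T_C = 140 °F → (140 − 32) × 5/9 = 60.00 °C = 333.15 K.
Since the cycle is reversible, η = 1 − T_C/T_H = 1 − 333.15/1577.59 = 0.7888.
W = η·Q_H = 0.7888 × 684 = 540 kJ.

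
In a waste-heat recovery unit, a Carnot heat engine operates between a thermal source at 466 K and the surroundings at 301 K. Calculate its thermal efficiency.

Since the cycle is reversible, η = 1 − T_C/T_H = 1 − 301.00/466.00 = 0.354.

η ≈ 0.354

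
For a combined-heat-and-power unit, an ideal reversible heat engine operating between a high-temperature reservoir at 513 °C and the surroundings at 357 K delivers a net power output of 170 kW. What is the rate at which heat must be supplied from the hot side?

Q̇_H ≈ 311 kW

T_H = 513 °C → 513 + 273.15 = 786.15 K.
For a reversible engine, η = 1 − T_C/T_H = 1 − 357.00/786.15 = 0.5459.
Q_H = W/η = 170/0.5459 = 311 kW.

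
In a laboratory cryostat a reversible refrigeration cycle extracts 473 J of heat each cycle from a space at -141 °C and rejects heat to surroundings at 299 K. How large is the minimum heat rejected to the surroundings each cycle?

Q_H ≈ 1070 J

T_C = -141 °C → -141 + 273.15 = 132.15 K.
For a reversible cycle Q_H/Q_C = T_H/T_C, so Q_H = Q_C·T_H/T_C = 473 × 299.00/132.15 = 1070 J.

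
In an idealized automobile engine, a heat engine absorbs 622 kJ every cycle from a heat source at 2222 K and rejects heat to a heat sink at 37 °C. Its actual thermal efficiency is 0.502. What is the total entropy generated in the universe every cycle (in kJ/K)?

T_C = 37 °C → 37 + 273.15 = 310.15 K.
W = η·Q_H = 0.502 × 622 = 312.2 kJ, so Q_C = Q_H − W = 309.8 kJ.
The hot reservoir loses entropy Q_H/T_H = 622/2222.00 = 0.2799 kJ/K; the cold reservoir gains Q_C/T_C = 309.8/310.15 = 0.9987 kJ/K.
ΔS_univ = −Q_H/T_H + Q_C/T_C = 0.719 kJ/K (> 0, since η = 0.502 < η_Carnot = 0.860).

ΔS_univ ≈ 0.719 kJ/K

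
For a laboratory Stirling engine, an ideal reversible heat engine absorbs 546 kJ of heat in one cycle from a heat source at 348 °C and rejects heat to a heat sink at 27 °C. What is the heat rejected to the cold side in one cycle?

T_H = 348 °C → 348 + 273.15 = 621.15 K.
T_C = 27 °C → 27 + 273.15 = 300.15 K.
Carnot efficiency: η = 1 − T_C/T_H = 1 − 300.15/621.15 = 0.5168.
For a reversible cycle Q_C/Q_H = T_C/T_H, so Q_C = 546 × 300.15/621.15 = 264 kJ.

Q_C ≈ 264 kJ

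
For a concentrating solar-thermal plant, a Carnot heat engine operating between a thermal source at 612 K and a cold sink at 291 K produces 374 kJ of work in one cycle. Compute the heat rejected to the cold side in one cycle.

For a reversible engine, η = 1 − T_C/T_H = 1 − 291.00/612.00 = 0.5245.
Since Q_C/Q_H = T_C/T_H and Q_H = W/η, Q_C = W·T_C/(T_H − T_C) = 374 × 291.00/321.00 = 339 kJ.

Q_C ≈ 339 kJ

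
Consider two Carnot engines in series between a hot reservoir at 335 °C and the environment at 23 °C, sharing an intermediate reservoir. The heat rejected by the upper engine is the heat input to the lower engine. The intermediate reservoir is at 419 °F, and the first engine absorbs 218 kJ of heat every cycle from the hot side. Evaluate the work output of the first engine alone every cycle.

W₁ ≈ 43.0 kJ

T_H = 335 °C → 335 + 273.15 = 608.15 K.
T_C = 23 °C → 23 + 273.15 = 296.15 K.
T_m = 419 °F → (419 − 32) × 5/9 = 215.00 °C = 488.15 K.
First-stage efficiency η₁ = 1 − T_m/T_H = 1 − 488.15/608.15 = 0.1973.
W₁ = η₁·Q_H = 0.1973 × 218 = 43.0 kJ.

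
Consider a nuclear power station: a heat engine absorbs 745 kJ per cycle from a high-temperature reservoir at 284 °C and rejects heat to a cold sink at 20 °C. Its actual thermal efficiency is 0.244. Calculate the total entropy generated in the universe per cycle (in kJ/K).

ΔS_univ ≈ 0.5841 kJ/K

T_H = 284 °C → 284 + 273.15 = 557.15 K.
T_C = 20 °C → 20 + 273.15 = 293.15 K.
W = η·Q_H = 0.244 × 745 = 181.8 kJ, so Q_C = Q_H − W = 563.2 kJ.
Reservoir entropy changes: ΔS_H = −Q_H/T_H = −745/557.15 = -1.337 kJ/K and ΔS_C = +Q_C/T_C = 563.2/293.15 = 1.921 kJ/K.
ΔS_univ = −Q_H/T_H + Q_C/T_C = 0.5841 kJ/K (> 0, since η = 0.244 < η_Carnot = 0.474).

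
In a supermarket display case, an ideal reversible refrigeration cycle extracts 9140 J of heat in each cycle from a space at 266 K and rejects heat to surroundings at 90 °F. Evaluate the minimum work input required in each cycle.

W_in ≈ 1350 J

T_H = 90 °F → (90 − 32) × 5/9 = 32.22 °C = 305.37 K.
The reversible coefficient of performance is COP_R = T_C/(T_H − T_C) = 266.00/39.37 = 6.7560.
W = Q_C/COP_R = 9140/6.7560 = 1350 J.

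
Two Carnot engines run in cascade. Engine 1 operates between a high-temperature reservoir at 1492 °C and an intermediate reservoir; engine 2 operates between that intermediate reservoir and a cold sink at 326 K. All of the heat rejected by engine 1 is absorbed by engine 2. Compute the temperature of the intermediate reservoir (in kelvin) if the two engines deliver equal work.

T_H = 1492 °C → 1492 + 273.15 = 1765.15 K.
For reversible stages Q_m = Q_H·(T_m/T_H). Setting W₁ = Q_H(1 − T_m/T_H) equal to W₂ = Q_m(1 − T_C/T_m) = Q_H·(T_m − T_C)/T_H gives T_H − T_m = T_m − T_C, so T_m = (T_H + T_C)/2 = (1765.15 + 326.00)/2 = 1050 K.

T_m ≈ 1050 K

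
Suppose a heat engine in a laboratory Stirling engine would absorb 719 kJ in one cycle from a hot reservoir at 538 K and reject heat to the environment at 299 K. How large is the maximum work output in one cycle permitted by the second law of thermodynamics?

W_max ≈ 319 kJ

The second-law ceiling is the Carnot efficiency, η_max = 1 − T_C/T_H = 1 − 299.00/538.00 = 0.4442.
W_max = η_max · Q_H = 0.4442 × 719 = 319 kJ.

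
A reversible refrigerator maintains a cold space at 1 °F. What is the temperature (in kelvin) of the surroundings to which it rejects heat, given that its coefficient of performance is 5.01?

T_C = 1 °F → (1 − 32) × 5/9 = -17.22 °C = 255.93 K.
COP_R = T_C/(T_H − T_C) ⇒ T_H = T_C·(1 + 1/COP_R) = 255.93 × (1 + 1/5.01) = 307.0 K.

T_H ≈ 307.0 K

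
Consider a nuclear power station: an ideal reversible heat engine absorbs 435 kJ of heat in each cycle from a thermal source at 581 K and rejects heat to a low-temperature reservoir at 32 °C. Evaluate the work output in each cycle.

W ≈ 207 kJ

T_C = 32 °C → 32 + 273.15 = 305.15 K.
For a reversible engine, η = 1 − T_C/T_H = 1 − 305.15/581.00 = 0.4748.
W = η·Q_H = 0.4748 × 435 = 207 kJ.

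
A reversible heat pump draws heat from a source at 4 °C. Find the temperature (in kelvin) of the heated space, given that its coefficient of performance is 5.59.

T_C = 4 °C → 4 + 273.15 = 277.15 K.
COP_HP = T_H/(T_H − T_C) ⇒ T_H = T_C·COP_HP/(COP_HP − 1) = 277.15 × 5.59/(5.59 − 1) = 337.5 K.

T_H ≈ 337.5 K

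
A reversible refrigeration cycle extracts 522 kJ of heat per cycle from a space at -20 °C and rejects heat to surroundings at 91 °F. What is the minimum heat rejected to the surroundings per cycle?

T_H = 91 °F → (91 − 32) × 5/9 = 32.78 °C = 305.93 K.
T_C = -20 °C → -20 + 273.15 = 253.15 K.
For a reversible cycle Q_H/Q_C = T_H/T_C, so Q_H = Q_C·T_H/T_C = 522 × 305.93/253.15 = 630.8 kJ.

Q_H ≈ 630.8 kJ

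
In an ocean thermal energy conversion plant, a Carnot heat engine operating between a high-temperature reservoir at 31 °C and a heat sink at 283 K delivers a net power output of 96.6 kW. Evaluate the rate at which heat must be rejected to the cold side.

Q̇_C ≈ 1293 kW

T_H = 31 °C → 31 + 273.15 = 304.15 K.
For a reversible engine, η = 1 − T_C/T_H = 1 − 283.00/304.15 = 0.0695.
Since Q_C/Q_H = T_C/T_H and Q_H = W/η, Q_C = W·T_C/(T_H − T_C) = 96.6 × 283.00/21.15 = 1293 kW.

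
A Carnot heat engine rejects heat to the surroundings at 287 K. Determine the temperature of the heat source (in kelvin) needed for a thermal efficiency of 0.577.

T_H ≈ 678.5 K

From η = 1 − T_C/T_H, solving for T_H gives T_H = T_C/(1 − η) = 287.00/(1 − 0.577) = 678.5 K.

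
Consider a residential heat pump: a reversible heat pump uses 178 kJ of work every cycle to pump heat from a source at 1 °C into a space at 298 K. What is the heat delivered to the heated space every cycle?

Q_H ≈ 2224 kJ

T_C = 1 °C → 1 + 273.15 = 274.15 K.
COP_HP = T_H/(T_H − T_C) = 298.00/23.85 = 12.4948.
Q_H = COP_HP · W = 12.4948 × 178 = 2224 kJ.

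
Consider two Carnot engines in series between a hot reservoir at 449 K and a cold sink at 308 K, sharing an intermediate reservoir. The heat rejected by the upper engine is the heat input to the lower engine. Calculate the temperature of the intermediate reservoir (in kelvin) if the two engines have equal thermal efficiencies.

T_m ≈ 372 K

Equal efficiencies require 1 − T_m/T_H = 1 − T_C/T_m, i.e. T_m/T_H = T_C/T_m, so T_m = √(T_H·T_C) = √(449.00 × 308.00) = 372 K.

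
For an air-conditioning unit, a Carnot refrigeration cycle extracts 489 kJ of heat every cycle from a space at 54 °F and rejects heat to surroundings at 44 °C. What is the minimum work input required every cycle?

T_H = 44 °C → 44 + 273.15 = 317.15 K.
T_C = 54 °F → (54 − 32) × 5/9 = 12.22 °C = 285.37 K.
The reversible coefficient of performance is COP_R = T_C/(T_H − T_C) = 285.37/31.78 = 8.9802.
W = Q_C/COP_R = 489/8.9802 = 54.45 kJ.

W_in ≈ 54.45 kJ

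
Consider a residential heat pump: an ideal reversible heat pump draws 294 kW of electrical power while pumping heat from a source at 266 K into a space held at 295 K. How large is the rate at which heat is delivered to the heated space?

Q̇_H ≈ 2990 kW

For a reversible heat pump, COP_HP = T_H/(T_H − T_C) = 295.00/29.00 = 10.1724.
Q_H = COP_HP · W = 10.1724 × 294 = 2990 kW.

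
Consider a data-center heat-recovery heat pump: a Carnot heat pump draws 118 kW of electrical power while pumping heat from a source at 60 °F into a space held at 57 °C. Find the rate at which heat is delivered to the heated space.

Q̇_H ≈ 940.0 kW

T_H = 57 °C → 57 + 273.15 = 330.15 K.
T_C = 60 °F → (60 − 32) × 5/9 = 15.56 °C = 288.71 K.
COP_HP = T_H/(T_H − T_C) = 330.15/41.44 = 7.9661.
Q_H = COP_HP · W = 7.9661 × 118 = 940.0 kW.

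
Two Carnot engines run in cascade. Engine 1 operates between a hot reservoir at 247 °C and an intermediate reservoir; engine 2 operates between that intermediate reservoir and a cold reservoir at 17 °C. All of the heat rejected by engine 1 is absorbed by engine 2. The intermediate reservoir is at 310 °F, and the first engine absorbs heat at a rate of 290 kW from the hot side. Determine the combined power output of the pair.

T_H = 247 °C → 247 + 273.15 = 520.15 K.
T_C = 17 °C → 17 + 273.15 = 290.15 K.
Two reversible stages in series are equivalent to a single Carnot engine between T_H and T_C, so η_total = 1 − T_C/T_H = 1 − 290.15/520.15 = 0.4422.
W_total = η_total · Q_H = 0.4422 × 290 = 128 kW.

Ẇ_total ≈ 128 kW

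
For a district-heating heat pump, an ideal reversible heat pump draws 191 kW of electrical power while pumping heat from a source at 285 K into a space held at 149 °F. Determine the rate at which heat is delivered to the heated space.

Q̇_H ≈ 1220 kW

T_H = 149 °F → (149 − 32) × 5/9 = 65.00 °C = 338.15 K.
The Carnot heat-pump COP is COP_HP = T_H/(T_H − T_C) = 338.15/53.15 = 6.3622.
Q_H = COP_HP · W = 6.3622 × 191 = 1220 kW.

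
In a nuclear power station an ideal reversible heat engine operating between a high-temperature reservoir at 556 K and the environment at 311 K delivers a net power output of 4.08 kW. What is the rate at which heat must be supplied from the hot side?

Since the cycle is reversible, η = 1 − T_C/T_H = 1 − 311.00/556.00 = 0.4406.
Q_H = W/η = 4.08/0.4406 = 9.26 kW.

Q̇_H ≈ 9.26 kW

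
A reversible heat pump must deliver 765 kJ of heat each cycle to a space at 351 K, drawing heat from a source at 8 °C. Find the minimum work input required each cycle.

T_C = 8 °C → 8 + 273.15 = 281.15 K.
For a reversible heat pump, COP_HP = T_H/(T_H − T_C) = 351.00/69.85 = 5.0251.
W = Q_H/COP_HP = 765/5.0251 = 152 kJ.

W_in ≈ 152 kJ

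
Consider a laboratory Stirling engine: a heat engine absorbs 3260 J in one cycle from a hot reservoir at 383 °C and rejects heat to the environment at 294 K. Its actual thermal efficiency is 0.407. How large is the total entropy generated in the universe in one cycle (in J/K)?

ΔS_univ ≈ 1.607 J/K

T_H = 383 °C → 383 + 273.15 = 656.15 K.
W = η·Q_H = 0.407 × 3260 = 1327 J, so Q_C = Q_H − W = 1933 J.
The hot reservoir loses entropy Q_H/T_H = 3260/656.15 = 4.968 J/K; the cold reservoir gains Q_C/T_C = 1933/294.00 = 6.575 J/K.
ΔS_univ = −Q_H/T_H + Q_C/T_C = 1.607 J/K (> 0, since η = 0.407 < η_Carnot = 0.552).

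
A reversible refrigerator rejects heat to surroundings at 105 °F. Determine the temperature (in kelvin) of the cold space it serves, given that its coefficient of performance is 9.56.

T_H = 105 °F → (105 − 32) × 5/9 = 40.56 °C = 313.71 K.
COP_R = T_C/(T_H − T_C) ⇒ T_C = T_H·COP_R/(1 + COP_R) = 313.71 × 9.56/(1 + 9.56) = 284 K.

T_C ≈ 284 K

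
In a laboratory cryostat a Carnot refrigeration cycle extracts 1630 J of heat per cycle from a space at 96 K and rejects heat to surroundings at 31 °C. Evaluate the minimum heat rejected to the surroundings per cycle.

T_H = 31 °C → 31 + 273.15 = 304.15 K.
For a reversible cycle Q_H/Q_C = T_H/T_C, so Q_H = Q_C·T_H/T_C = 1630 × 304.15/96.00 = 5160 J.

Q_H ≈ 5160 J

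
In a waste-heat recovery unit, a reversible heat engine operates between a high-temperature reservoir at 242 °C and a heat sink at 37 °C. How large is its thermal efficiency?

T_H = 242 °C → 242 + 273.15 = 515.15 K.
T_C = 37 °C → 37 + 273.15 = 310.15 K.
Carnot efficiency: η = 1 − T_C/T_H = 1 − 310.15/515.15 = 0.398.

η ≈ 0.398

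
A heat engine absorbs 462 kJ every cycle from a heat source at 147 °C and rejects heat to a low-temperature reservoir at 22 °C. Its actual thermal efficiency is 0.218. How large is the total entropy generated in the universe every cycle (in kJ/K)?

T_H = 147 °C → 147 + 273.15 = 420.15 K.
T_C = 22 °C → 22 + 273.15 = 295.15 K.
W = η·Q_H = 0.218 × 462 = 100.7 kJ, so Q_C = Q_H − W = 361.3 kJ.
The hot reservoir loses entropy Q_H/T_H = 462/420.15 = 1.100 kJ/K; the cold reservoir gains Q_C/T_C = 361.3/295.15 = 1.224 kJ/K.
ΔS_univ = −Q_H/T_H + Q_C/T_C = 0.1245 kJ/K (> 0, since η = 0.218 < η_Carnot = 0.298).

ΔS_univ ≈ 0.1245 kJ/K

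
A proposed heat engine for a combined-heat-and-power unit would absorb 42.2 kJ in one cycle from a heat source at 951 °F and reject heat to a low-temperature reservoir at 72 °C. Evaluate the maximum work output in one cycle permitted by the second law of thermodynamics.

W_max ≈ 23.6 kJ

T_H = 951 °F → (951 − 32) × 5/9 = 510.56 °C = 783.71 K.
T_C = 72 °C → 72 + 273.15 = 345.15 K.
The second-law ceiling is the Carnot efficiency, η_max = 1 − T_C/T_H = 1 − 345.15/783.71 = 0.5596.
W_max = η_max · Q_H = 0.5596 × 42.2 = 23.6 kJ.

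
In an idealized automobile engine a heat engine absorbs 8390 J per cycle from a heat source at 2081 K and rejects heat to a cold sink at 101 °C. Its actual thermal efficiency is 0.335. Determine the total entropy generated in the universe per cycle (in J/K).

T_C = 101 °C → 101 + 273.15 = 374.15 K.
W = η·Q_H = 0.335 × 8390 = 2811 J, so Q_C = Q_H − W = 5579 J.
The hot reservoir loses entropy Q_H/T_H = 8390/2081.00 = 4.032 J/K; the cold reservoir gains Q_C/T_C = 5579/374.15 = 14.91 J/K.
ΔS_univ = −Q_H/T_H + Q_C/T_C = 10.9 J/K (> 0, since η = 0.335 < η_Carnot = 0.820).

ΔS_univ ≈ 10.9 J/K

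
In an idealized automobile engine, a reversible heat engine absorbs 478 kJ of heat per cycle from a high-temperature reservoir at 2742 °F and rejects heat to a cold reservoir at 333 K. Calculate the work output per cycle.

T_H = 2742 °F → (2742 − 32) × 5/9 = 1505.56 °C = 1778.71 K.
Carnot efficiency: η = 1 − T_C/T_H = 1 − 333.00/1778.71 = 0.8128.
W = η·Q_H = 0.8128 × 478 = 389 kJ.

W ≈ 389 kJ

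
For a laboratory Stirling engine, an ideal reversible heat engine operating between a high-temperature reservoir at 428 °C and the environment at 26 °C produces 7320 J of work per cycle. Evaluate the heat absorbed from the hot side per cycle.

T_H = 428 °C → 428 + 273.15 = 701.15 K.
T_C = 26 °C → 26 + 273.15 = 299.15 K.
η_rev = 1 − T_C/T_H = 1 − 299.15/701.15 = 0.5733.
Q_H = W/η = 7320/0.5733 = 12800 J.

Q_H ≈ 12800 J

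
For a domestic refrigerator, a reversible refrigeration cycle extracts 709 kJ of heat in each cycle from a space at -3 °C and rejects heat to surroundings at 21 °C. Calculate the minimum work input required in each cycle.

T_H = 21 °C → 21 + 273.15 = 294.15 K.
T_C = -3 °C → -3 + 273.15 = 270.15 K.
The reversible coefficient of performance is COP_R = T_C/(T_H − T_C) = 270.15/24.00 = 11.2562.
W = Q_C/COP_R = 709/11.2562 = 63.0 kJ.

W_in ≈ 63.0 kJ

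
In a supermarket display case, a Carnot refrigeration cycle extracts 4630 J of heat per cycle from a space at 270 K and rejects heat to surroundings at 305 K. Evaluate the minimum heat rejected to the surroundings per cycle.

For a reversible cycle Q_H/Q_C = T_H/T_C, so Q_H = Q_C·T_H/T_C = 4630 × 305.00/270.00 = 5230 J.

Q_H ≈ 5230 J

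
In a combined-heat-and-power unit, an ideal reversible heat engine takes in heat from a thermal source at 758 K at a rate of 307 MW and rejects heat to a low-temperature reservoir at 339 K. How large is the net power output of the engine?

For a reversible engine, η = 1 − T_C/T_H = 1 − 339.00/758.00 = 0.5528.
W = η·Q_H = 0.5528 × 307 = 169.7 MW.

Ẇ ≈ 169.7 MW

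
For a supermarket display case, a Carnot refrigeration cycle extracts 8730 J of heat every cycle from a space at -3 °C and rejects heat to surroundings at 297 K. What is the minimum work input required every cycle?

T_C = -3 °C → -3 + 273.15 = 270.15 K.
For a reversible refrigerator, COP_R = T_C/(T_H − T_C) = 270.15/26.85 = 10.0615.
W = Q_C/COP_R = 8730/10.0615 = 868 J.

W_in ≈ 868 J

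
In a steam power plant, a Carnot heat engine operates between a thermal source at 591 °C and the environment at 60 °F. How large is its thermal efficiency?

η ≈ 0.666

T_H = 591 °C → 591 + 273.15 = 864.15 K.
T_C = 60 °F → (60 − 32) × 5/9 = 15.56 °C = 288.71 K.
The Carnot efficiency is η = 1 − T_C/T_H = 1 − 288.71/864.15 = 0.666.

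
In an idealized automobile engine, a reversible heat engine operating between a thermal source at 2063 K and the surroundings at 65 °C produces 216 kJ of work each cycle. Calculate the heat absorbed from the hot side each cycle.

Q_H ≈ 258 kJ

T_C = 65 °C → 65 + 273.15 = 338.15 K.
Since the cycle is reversible, η = 1 − T_C/T_H = 1 − 338.15/2063.00 = 0.8361.
Q_H = W/η = 216/0.8361 = 258 kJ.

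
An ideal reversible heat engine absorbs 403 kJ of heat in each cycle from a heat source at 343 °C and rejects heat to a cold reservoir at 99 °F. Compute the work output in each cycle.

W ≈ 200 kJ

T_H = 343 °C → 343 + 273.15 = 616.15 K.
T_C = 99 °F → (99 − 32) × 5/9 = 37.22 °C = 310.37 K.
Carnot efficiency: η = 1 − T_C/T_H = 1 − 310.37/616.15 = 0.4963.
W = η·Q_H = 0.4963 × 403 = 200 kJ.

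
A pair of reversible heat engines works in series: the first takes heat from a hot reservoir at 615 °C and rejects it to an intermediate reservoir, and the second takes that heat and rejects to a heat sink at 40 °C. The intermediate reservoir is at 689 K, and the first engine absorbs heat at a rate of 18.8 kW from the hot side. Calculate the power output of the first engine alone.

T_H = 615 °C → 615 + 273.15 = 888.15 K.
T_C = 40 °C → 40 + 273.15 = 313.15 K.
First-stage efficiency η₁ = 1 − T_m/T_H = 1 − 689.00/888.15 = 0.2242.
W₁ = η₁·Q_H = 0.2242 × 18.8 = 4.22 kW.

Ẇ₁ ≈ 4.22 kW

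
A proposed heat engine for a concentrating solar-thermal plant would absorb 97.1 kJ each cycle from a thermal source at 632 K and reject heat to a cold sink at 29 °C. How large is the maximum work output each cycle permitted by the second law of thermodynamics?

W_max ≈ 50.7 kJ

T_C = 29 °C → 29 + 273.15 = 302.15 K.
The second-law ceiling is the Carnot efficiency, η_max = 1 − T_C/T_H = 1 − 302.15/632.00 = 0.5219.
W_max = η_max · Q_H = 0.5219 × 97.1 = 50.7 kJ.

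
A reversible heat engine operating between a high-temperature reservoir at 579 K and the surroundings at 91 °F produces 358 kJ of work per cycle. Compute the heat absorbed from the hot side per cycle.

Q_H ≈ 759.1 kJ

T_C = 91 °F → (91 − 32) × 5/9 = 32.78 °C = 305.93 K.
Carnot efficiency: η = 1 − T_C/T_H = 1 − 305.93/579.00 = 0.4716.
Q_H = W/η = 358/0.4716 = 759.1 kJ.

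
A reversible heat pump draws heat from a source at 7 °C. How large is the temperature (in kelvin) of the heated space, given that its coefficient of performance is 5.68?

T_H ≈ 340.0 K

T_C = 7 °C → 7 + 273.15 = 280.15 K.
COP_HP = T_H/(T_H − T_C) ⇒ T_H = T_C·COP_HP/(COP_HP − 1) = 280.15 × 5.68/(5.68 − 1) = 340.0 K.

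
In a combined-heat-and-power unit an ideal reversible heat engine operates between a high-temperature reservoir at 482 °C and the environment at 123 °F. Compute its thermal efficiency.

η ≈ 0.571

T_H = 482 °C → 482 + 273.15 = 755.15 K.
T_C = 123 °F → (123 − 32) × 5/9 = 50.56 °C = 323.71 K.
Since the cycle is reversible, η = 1 − T_C/T_H = 1 − 323.71/755.15 = 0.571.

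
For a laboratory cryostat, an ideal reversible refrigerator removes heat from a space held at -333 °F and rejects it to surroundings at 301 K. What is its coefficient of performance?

T_C = -333 °F → (-333 − 32) × 5/9 = -202.78 °C = 70.37 K.
For a reversible refrigerator, COP_R = T_C/(T_H − T_C) = 70.37/(301.00 − 70.37) = 0.3051.

COP_R ≈ 0.3051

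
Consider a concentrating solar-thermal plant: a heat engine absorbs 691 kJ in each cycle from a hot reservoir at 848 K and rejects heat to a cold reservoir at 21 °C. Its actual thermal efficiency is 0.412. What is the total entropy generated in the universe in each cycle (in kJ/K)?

T_C = 21 °C → 21 + 273.15 = 294.15 K.
W = η·Q_H = 0.412 × 691 = 284.7 kJ, so Q_C = Q_H − W = 406.3 kJ.
Entropy balance on the reservoirs: −Q_H/T_H = -0.8149 kJ/K, +Q_C/T_C = 1.381 kJ/K.
ΔS_univ = −Q_H/T_H + Q_C/T_C = 0.566 kJ/K (> 0, since η = 0.412 < η_Carnot = 0.653).

ΔS_univ ≈ 0.566 kJ/K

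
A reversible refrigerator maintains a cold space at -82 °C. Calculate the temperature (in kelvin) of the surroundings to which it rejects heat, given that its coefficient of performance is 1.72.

T_H ≈ 302 K

T_C = -82 °C → -82 + 273.15 = 191.15 K.
COP_R = T_C/(T_H − T_C) ⇒ T_H = T_C·(1 + 1/COP_R) = 191.15 × (1 + 1/1.72) = 302 K.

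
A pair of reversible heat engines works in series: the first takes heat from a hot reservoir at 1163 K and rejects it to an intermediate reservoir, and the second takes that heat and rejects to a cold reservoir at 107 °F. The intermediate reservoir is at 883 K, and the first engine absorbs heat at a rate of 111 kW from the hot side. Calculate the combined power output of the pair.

Ẇ_total ≈ 81.0 kW

T_C = 107 °F → (107 − 32) × 5/9 = 41.67 °C = 314.82 K.
Two reversible stages in series are equivalent to a single Carnot engine between T_H and T_C, so η_total = 1 − T_C/T_H = 1 − 314.82/1163.00 = 0.7293.
W_total = η_total · Q_H = 0.7293 × 111 = 81.0 kW.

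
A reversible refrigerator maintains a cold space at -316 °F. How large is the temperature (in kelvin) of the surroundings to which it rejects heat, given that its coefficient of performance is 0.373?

T_H ≈ 294 K

T_C = -316 °F → (-316 − 32) × 5/9 = -193.33 °C = 79.82 K.
COP_R = T_C/(T_H − T_C) ⇒ T_H = T_C·(1 + 1/COP_R) = 79.82 × (1 + 1/0.373) = 294 K.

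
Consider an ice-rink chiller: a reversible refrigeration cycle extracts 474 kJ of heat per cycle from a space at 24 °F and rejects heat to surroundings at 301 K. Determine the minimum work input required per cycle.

T_C = 24 °F → (24 − 32) × 5/9 = -4.44 °C = 268.71 K.
The reversible coefficient of performance is COP_R = T_C/(T_H − T_C) = 268.71/32.29 = 8.3205.
W = Q_C/COP_R = 474/8.3205 = 57.0 kJ.

W_in ≈ 57.0 kJ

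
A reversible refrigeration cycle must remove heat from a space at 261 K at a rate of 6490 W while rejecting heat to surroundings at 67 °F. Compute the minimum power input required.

Ẇ_in ≈ 785.6 W

T_H = 67 °F → (67 − 32) × 5/9 = 19.44 °C = 292.59 K.
COP_R = T_C/(T_H − T_C) = 261.00/31.59 = 8.2609.
W = Q_C/COP_R = 6490/8.2609 = 785.6 W.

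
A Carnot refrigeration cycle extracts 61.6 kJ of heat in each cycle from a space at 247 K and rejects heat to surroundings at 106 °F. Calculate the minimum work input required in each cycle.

W_in ≈ 16.8 kJ

T_H = 106 °F → (106 − 32) × 5/9 = 41.11 °C = 314.26 K.
COP_R = T_C/(T_H − T_C) = 247.00/67.26 = 3.6723.
W = Q_C/COP_R = 61.6/3.6723 = 16.8 kJ.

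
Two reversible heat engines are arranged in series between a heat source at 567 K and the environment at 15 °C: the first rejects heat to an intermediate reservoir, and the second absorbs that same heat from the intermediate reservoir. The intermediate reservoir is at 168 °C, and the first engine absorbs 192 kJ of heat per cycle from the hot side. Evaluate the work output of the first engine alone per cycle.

T_C = 15 °C → 15 + 273.15 = 288.15 K.
T_m = 168 °C → 168 + 273.15 = 441.15 K.
First-stage efficiency η₁ = 1 − T_m/T_H = 1 − 441.15/567.00 = 0.2220.
W₁ = η₁·Q_H = 0.2220 × 192 = 42.62 kJ.

W₁ ≈ 42.62 kJ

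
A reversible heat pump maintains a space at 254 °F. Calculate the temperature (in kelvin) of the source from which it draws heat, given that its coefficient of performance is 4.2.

T_C ≈ 302 K

T_H = 254 °F → (254 − 32) × 5/9 = 123.33 °C = 396.48 K.
COP_HP = T_H/(T_H − T_C) ⇒ T_C = T_H·(COP_HP − 1)/COP_HP = 396.48 × (4.2 − 1)/4.2 = 302 K.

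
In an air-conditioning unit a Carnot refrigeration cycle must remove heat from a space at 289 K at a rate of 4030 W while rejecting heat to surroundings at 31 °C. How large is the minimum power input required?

T_H = 31 °C → 31 + 273.15 = 304.15 K.
The reversible coefficient of performance is COP_R = T_C/(T_H − T_C) = 289.00/15.15 = 19.0759.
W = Q_C/COP_R = 4030/19.0759 = 211 W.

Ẇ_in ≈ 211 W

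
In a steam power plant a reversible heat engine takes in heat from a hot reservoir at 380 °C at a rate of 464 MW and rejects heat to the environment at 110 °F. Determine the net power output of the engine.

Ẇ ≈ 239 MW

T_H = 380 °C → 380 + 273.15 = 653.15 K.
T_C = 110 °F → (110 − 32) × 5/9 = 43.33 °C = 316.48 K.
η_rev = 1 − T_C/T_H = 1 − 316.48/653.15 = 0.5155.
W = η·Q_H = 0.5155 × 464 = 239 MW.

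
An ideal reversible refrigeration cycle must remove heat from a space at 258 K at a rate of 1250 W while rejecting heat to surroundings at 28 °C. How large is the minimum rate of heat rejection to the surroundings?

Q̇_H ≈ 1460 W

T_H = 28 °C → 28 + 273.15 = 301.15 K.
For a reversible cycle Q_H/Q_C = T_H/T_C, so Q_H = Q_C·T_H/T_C = 1250 × 301.15/258.00 = 1460 W.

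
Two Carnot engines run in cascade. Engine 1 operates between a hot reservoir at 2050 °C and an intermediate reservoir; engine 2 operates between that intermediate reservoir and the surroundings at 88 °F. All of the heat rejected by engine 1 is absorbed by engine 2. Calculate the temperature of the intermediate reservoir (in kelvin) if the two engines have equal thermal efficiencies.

T_H = 2050 °C → 2050 + 273.15 = 2323.15 K.
T_C = 88 °F → (88 − 32) × 5/9 = 31.11 °C = 304.26 K.
Equal efficiencies require 1 − T_m/T_H = 1 − T_C/T_m, i.e. T_m/T_H = T_C/T_m, so T_m = √(T_H·T_C) = √(2323.15 × 304.26) = 841 K.

T_m ≈ 841 K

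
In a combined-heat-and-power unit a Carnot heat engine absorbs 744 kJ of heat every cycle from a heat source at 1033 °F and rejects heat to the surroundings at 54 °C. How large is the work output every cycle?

T_H = 1033 °F → (1033 − 32) × 5/9 = 556.11 °C = 829.26 K.
T_C = 54 °C → 54 + 273.15 = 327.15 K.
Since the cycle is reversible, η = 1 − T_C/T_H = 1 − 327.15/829.26 = 0.6055.
W = η·Q_H = 0.6055 × 744 = 450.5 kJ.

W ≈ 450.5 kJ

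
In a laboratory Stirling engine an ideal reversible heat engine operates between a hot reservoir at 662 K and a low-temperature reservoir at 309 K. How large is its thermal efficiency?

η ≈ 0.5332

η_rev = 1 − T_C/T_H = 1 − 309.00/662.00 = 0.5332.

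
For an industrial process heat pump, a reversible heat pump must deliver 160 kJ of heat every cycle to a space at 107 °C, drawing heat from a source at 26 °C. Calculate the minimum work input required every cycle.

T_H = 107 °C → 107 + 273.15 = 380.15 K.
T_C = 26 °C → 26 + 273.15 = 299.15 K.
For a reversible heat pump, COP_HP = T_H/(T_H − T_C) = 380.15/81.00 = 4.6932.
W = Q_H/COP_HP = 160/4.6932 = 34.09 kJ.

W_in ≈ 34.09 kJ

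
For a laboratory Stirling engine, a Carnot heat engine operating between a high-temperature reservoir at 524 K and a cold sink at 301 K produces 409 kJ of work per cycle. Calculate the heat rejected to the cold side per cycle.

Q_C ≈ 552 kJ

The Carnot efficiency is η = 1 − T_C/T_H = 1 − 301.00/524.00 = 0.4256.
Since Q_C/Q_H = T_C/T_H and Q_H = W/η, Q_C = W·T_C/(T_H − T_C) = 409 × 301.00/223.00 = 552 kJ.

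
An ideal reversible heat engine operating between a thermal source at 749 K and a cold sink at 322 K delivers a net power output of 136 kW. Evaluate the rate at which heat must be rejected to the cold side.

Carnot efficiency: η = 1 − T_C/T_H = 1 − 322.00/749.00 = 0.5701.
Since Q_C/Q_H = T_C/T_H and Q_H = W/η, Q_C = W·T_C/(T_H − T_C) = 136 × 322.00/427.00 = 102.6 kW.

Q̇_C ≈ 102.6 kW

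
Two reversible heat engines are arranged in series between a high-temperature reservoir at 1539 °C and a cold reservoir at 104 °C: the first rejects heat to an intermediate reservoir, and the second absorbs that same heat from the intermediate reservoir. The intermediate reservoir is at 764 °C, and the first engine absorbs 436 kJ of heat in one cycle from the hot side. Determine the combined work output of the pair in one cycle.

T_H = 1539 °C → 1539 + 273.15 = 1812.15 K.
T_C = 104 °C → 104 + 273.15 = 377.15 K.
Two reversible stages in series are equivalent to a single Carnot engine between T_H and T_C, so η_total = 1 − T_C/T_H = 1 − 377.15/1812.15 = 0.7919.
W_total = η_total · Q_H = 0.7919 × 436 = 345.3 kJ.

W_total ≈ 345.3 kJ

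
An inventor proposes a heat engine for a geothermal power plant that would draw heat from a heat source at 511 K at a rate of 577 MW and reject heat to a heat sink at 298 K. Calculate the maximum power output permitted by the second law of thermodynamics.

By the Carnot theorem, η_max = 1 − T_C/T_H = 1 − 298.00/511.00 = 0.4168.
W_max = η_max · Q_H = 0.4168 × 577 = 240.5 MW.

Ẇ_max ≈ 240.5 MW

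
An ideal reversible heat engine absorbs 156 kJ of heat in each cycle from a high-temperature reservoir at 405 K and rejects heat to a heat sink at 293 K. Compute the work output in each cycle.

For a reversible engine, η = 1 − T_C/T_H = 1 − 293.00/405.00 = 0.2765.
W = η·Q_H = 0.2765 × 156 = 43.1 kJ.

W ≈ 43.1 kJ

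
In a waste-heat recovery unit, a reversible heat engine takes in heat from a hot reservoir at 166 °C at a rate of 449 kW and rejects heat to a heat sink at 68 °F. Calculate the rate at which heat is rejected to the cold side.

T_H = 166 °C → 166 + 273.15 = 439.15 K.
T_C = 68 °F → (68 − 32) × 5/9 = 20.00 °C = 293.15 K.
η_rev = 1 − T_C/T_H = 1 − 293.15/439.15 = 0.3325.
For a reversible cycle Q_C/Q_H = T_C/T_H, so Q_C = 449 × 293.15/439.15 = 300 kW.

Q̇_C ≈ 300 kW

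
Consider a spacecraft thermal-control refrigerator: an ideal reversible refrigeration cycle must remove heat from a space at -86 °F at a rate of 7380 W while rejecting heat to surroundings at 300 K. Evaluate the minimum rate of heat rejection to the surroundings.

T_C = -86 °F → (-86 − 32) × 5/9 = -65.56 °C = 207.59 K.
For a reversible cycle Q_H/Q_C = T_H/T_C, so Q_H = Q_C·T_H/T_C = 7380 × 300.00/207.59 = 10700 W.

Q̇_H ≈ 10700 W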